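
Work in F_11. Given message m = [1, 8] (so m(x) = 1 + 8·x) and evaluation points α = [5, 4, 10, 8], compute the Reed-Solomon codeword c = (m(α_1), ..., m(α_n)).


c = [8, 0, 4, 10]

Message polynomial: m(x) = 1 + 8·x (mod 11).
For each evaluation point α_i, compute m(α_i) mod 11:
  α_1 = 5: Horner steps 8 → 8, so m(5) = 8.
  α_2 = 4: Horner steps 8 → 0, so m(4) = 0.
  α_3 = 10: Horner steps 8 → 4, so m(10) = 4.
  α_4 = 8: Horner steps 8 → 10, so m(8) = 10.
Codeword c = [8, 0, 4, 10] ∈ F_11^4.


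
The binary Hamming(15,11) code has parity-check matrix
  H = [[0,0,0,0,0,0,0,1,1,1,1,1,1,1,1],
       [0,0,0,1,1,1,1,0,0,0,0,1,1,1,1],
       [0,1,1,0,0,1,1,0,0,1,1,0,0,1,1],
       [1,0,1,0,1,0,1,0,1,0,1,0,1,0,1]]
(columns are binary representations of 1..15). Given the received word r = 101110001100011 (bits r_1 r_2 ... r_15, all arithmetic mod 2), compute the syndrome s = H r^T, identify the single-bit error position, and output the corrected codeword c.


s = (0, 0, 0, 1)^T, error position = 1, corrected codeword c = 001110001100011

Compute s = H r^T mod 2 one row at a time:
  s_1 = 0 + 1 + 1 + 0 + 0 + 0 + 1 + 1 = 4 ≡ 0 (mod 2).
  s_2 = 1 + 1 + 0 + 0 + 0 + 0 + 1 + 1 = 4 ≡ 0 (mod 2).
  s_3 = 0 + 1 + 0 + 0 + 1 + 0 + 1 + 1 = 4 ≡ 0 (mod 2).
  s_4 = 1 + 1 + 1 + 0 + 1 + 0 + 0 + 1 = 5 ≡ 1 (mod 2).
s = (0, 0, 0, 1)^T — this equals column 1 of H (binary 0001), so error is at position 1.
Correct: flip bit 1 of r = 101110001100011 to get c = 001110001100011.


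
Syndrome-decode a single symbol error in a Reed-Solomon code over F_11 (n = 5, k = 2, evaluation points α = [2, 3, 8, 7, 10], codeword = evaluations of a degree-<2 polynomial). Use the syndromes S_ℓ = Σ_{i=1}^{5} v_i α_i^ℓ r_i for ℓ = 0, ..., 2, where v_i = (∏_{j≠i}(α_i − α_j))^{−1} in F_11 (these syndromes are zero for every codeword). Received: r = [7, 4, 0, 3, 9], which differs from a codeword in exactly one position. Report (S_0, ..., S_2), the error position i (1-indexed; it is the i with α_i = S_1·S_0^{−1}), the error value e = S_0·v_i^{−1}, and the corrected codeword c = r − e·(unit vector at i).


S = (8, 3, 8), error at position 5, error magnitude e = 4, c = [7, 4, 0, 3, 5].

Step 1: column multipliers v_i = (∏_{j≠i}(α_i − α_j))^{−1} mod 11.
  i = 1 (α = 2): (2−3)(2−8)(2−7)(2−10) = (−1)·(−6)·(−5)·(−8) = 240 ≡ 9, so v_1 = 9^{−1} = 5 (mod 11).
  i = 2 (α = 3): (3−2)(3−8)(3−7)(3−10) = 1·(−5)·(−4)·(−7) = −140 ≡ 3, so v_2 = 3^{−1} = 4 (mod 11).
  i = 3 (α = 8): (8−2)(8−3)(8−7)(8−10) = 6·5·1·(−2) = −60 ≡ 6, so v_3 = 6^{−1} = 2 (mod 11).
  i = 4 (α = 7): (7−2)(7−3)(7−8)(7−10) = 5·4·(−1)·(−3) = 60 ≡ 5, so v_4 = 5^{−1} = 9 (mod 11).
  i = 5 (α = 10): (10−2)(10−3)(10−8)(10−7) = 8·7·2·3 = 336 ≡ 6, so v_5 = 6^{−1} = 2 (mod 11).
  v = [5, 4, 2, 9, 2].
Step 2: syndromes of r = [7, 4, 0, 3, 9] (all sums mod 11).
  S_0 = Σ v_i r_i = 5·7 + 4·4 + 2·0 + 9·3 + 2·9 = 96 ≡ 8.
  S_1 = Σ v_i α_i r_i = 5·2·7 + 4·3·4 + 2·8·0 + 9·7·3 + 2·10·9 = 487 ≡ 3.
  α_i^2 mod 11 = [4, 9, 9, 5, 1].
  S_2 = Σ v_i α_i^2 r_i = 5·4·7 + 4·9·4 + 2·9·0 + 9·5·3 + 2·1·9 = 437 ≡ 8.
  S = (8, 3, 8) ≠ 0, so r is not a codeword (an error is present).
Step 3: locate the error. For a single error e at position i, S_ℓ = v_i·e·α_i^ℓ, so α_err = S_1/S_0.
  S_0^{−1} = 8^{−1} = 7 (mod 11), so α_err = 3·7 = 21 ≡ 10 = α_5. Error position i = 5.
  Consistency check: S_2/S_1 = 8·4 = 32 ≡ 10 = α_err ✓ (single-error assumption holds).
Step 4: error magnitude e = S_0/v_5 = S_0·∏_{j≠5}(α_5 − α_j) = 8·6 = 48 ≡ 4 (mod 11).
Step 5: correct position 5: c_5 = r_5 − e = 9 − 4 ≡ 5 (mod 11). Hence c = [7, 4, 0, 3, 5].
  Check: interpolating c through the α_i gives m(x) = 2 + 8·x (degree < 2) with m(α_i) = c_i for every i, so c is indeed a codeword.


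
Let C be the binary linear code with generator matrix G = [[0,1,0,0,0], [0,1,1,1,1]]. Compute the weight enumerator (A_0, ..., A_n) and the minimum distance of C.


Weight distribution: A_0 = 1, A_1 = 1, A_3 = 1, A_4 = 1. Minimum distance d = 1.

Enumerate all 2^2 = 4 messages m ∈ F_2^2.
For each, compute codeword c = mG in F_2^5, then tally its weight.
  m = 00 → c = 00000, weight = 0.
  m = 10 → c = 01000, weight = 1.
  m = 01 → c = 01111, weight = 4.
  m = 11 → c = 00111, weight = 3.
Tally weights:
  weight 0: 1 codewords.
  weight 1: 1 codewords.
  weight 3: 1 codewords.
  weight 4: 1 codewords.
Minimum distance d = smallest w > 0 with A_w > 0 = 1.
Sanity: Σ A_w = 4 = 2^2 = 4 ✓.


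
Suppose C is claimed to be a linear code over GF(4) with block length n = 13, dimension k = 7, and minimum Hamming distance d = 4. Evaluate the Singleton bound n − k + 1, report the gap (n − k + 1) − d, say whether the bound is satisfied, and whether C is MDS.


Singleton RHS = n − k + 1 = 7, slack = 3, bound satisfied, not MDS.

Singleton bound: d ≤ n − k + 1.
Here n = 13, k = 7, so n − k + 1 = 7.
Given d = 4, check d ≤ 7: YES.
Slack = (n − k + 1) − d = 3.
The code is NOT MDS (slack = 3 > 0).
Description: the claimed parameters are [13, 7, 4]_4; such a code would be non-MDS.


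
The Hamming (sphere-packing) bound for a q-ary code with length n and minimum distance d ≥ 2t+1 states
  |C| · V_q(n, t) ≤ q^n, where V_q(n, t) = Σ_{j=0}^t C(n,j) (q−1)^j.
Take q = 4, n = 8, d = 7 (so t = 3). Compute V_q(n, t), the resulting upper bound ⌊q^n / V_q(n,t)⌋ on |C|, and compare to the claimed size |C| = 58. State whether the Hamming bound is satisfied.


V_q(n, t) = 1789, q^n = 65536, Hamming bound = 36, |C| = 58 > bound (violated).

Step 1: Compute V_q(n, t) = Σ_{j=0}^3 C(n, j) (q−1)^j.
  j = 0: C(8,0)·(3)^0 = 1·1 = 1.
  j = 1: C(8,1)·(3)^1 = 8·3 = 24.
  j = 2: C(8,2)·(3)^2 = 28·9 = 252.
  j = 3: C(8,3)·(3)^3 = 56·27 = 1512.
  V_q(n, t) = 1 + 24 + 252 + 1512 = 1789.
Step 2: q^n = 4^8 = 65536.
Step 3: Hamming bound ⌊q^n / V_q(n,t)⌋ = ⌊65536/1789⌋ = 36.
Step 4: Compare |C| = 58 to 36: violated.
The claimed |C| lies above the Hamming bound, so no 4-ary code of length 8 with d ≥ 7 can have 58 codewords.


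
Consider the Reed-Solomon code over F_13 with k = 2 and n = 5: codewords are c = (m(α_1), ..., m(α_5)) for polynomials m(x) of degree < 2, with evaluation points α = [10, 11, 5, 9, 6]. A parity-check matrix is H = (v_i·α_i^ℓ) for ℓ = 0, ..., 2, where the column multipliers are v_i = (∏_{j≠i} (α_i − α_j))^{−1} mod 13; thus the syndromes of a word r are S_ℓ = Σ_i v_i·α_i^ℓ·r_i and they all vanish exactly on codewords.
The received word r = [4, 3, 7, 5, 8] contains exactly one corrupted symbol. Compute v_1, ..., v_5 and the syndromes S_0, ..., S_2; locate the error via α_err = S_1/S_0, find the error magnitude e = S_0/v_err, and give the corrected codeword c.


S = (8, 1, 5), error at position 3, error magnitude e = 11, c = [4, 3, 9, 5, 8].

Step 1: column multipliers v_i = (∏_{j≠i}(α_i − α_j))^{−1} mod 13.
  i = 1 (α = 10): (10−11)(10−5)(10−9)(10−6) = (−1)·5·1·4 = −20 ≡ 6, so v_1 = 6^{−1} = 11 (mod 13).
  i = 2 (α = 11): (11−10)(11−5)(11−9)(11−6) = 1·6·2·5 = 60 ≡ 8, so v_2 = 8^{−1} = 5 (mod 13).
  i = 3 (α = 5): (5−10)(5−11)(5−9)(5−6) = (−5)·(−6)·(−4)·(−1) = 120 ≡ 3, so v_3 = 3^{−1} = 9 (mod 13).
  i = 4 (α = 9): (9−10)(9−11)(9−5)(9−6) = (−1)·(−2)·4·3 = 24 ≡ 11, so v_4 = 11^{−1} = 6 (mod 13).
  i = 5 (α = 6): (6−10)(6−11)(6−5)(6−9) = (−4)·(−5)·1·(−3) = −60 ≡ 5, so v_5 = 5^{−1} = 8 (mod 13).
  v = [11, 5, 9, 6, 8].
Step 2: syndromes of r = [4, 3, 7, 5, 8] (all sums mod 13).
  S_0 = Σ v_i r_i = 11·4 + 5·3 + 9·7 + 6·5 + 8·8 = 216 ≡ 8.
  S_1 = Σ v_i α_i r_i = 11·10·4 + 5·11·3 + 9·5·7 + 6·9·5 + 8·6·8 = 1574 ≡ 1.
  α_i^2 mod 13 = [9, 4, 12, 3, 10].
  S_2 = Σ v_i α_i^2 r_i = 11·9·4 + 5·4·3 + 9·12·7 + 6·3·5 + 8·10·8 = 1942 ≡ 5.
  S = (8, 1, 5) ≠ 0, so r is not a codeword (an error is present).
Step 3: locate the error. For a single error e at position i, S_ℓ = v_i·e·α_i^ℓ, so α_err = S_1/S_0.
  S_0^{−1} = 8^{−1} = 5 (mod 13), so α_err = 1·5 = 5 ≡ 5 = α_3. Error position i = 3.
  Consistency check: S_2/S_1 = 5·1 = 5 ≡ 5 = α_err ✓ (single-error assumption holds).
Step 4: error magnitude e = S_0/v_3 = S_0·∏_{j≠3}(α_3 − α_j) = 8·3 = 24 ≡ 11 (mod 13).
Step 5: correct position 3: c_3 = r_3 − e = 7 − 11 ≡ 9 (mod 13). Hence c = [4, 3, 9, 5, 8].
  Check: interpolating c through the α_i gives m(x) = 1 + 12·x (degree < 2) with m(α_i) = c_i for every i, so c is indeed a codeword.


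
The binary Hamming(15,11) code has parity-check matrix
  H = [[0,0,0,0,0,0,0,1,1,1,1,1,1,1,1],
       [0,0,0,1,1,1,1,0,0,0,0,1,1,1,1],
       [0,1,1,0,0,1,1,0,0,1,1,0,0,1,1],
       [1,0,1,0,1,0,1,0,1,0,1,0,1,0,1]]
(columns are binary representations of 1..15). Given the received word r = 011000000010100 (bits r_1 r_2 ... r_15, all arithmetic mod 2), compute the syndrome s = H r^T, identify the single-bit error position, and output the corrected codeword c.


s = (0, 1, 1, 1)^T, error position = 7, corrected codeword c = 011000100010100

Compute s = H r^T mod 2 one row at a time:
  s_1 = 0 + 0 + 0 + 1 + 0 + 1 + 0 + 0 = 2 ≡ 0 (mod 2).
  s_2 = 0 + 0 + 0 + 0 + 0 + 1 + 0 + 0 = 1 ≡ 1 (mod 2).
  s_3 = 1 + 1 + 0 + 0 + 0 + 1 + 0 + 0 = 3 ≡ 1 (mod 2).
  s_4 = 0 + 1 + 0 + 0 + 0 + 1 + 1 + 0 = 3 ≡ 1 (mod 2).
s = (0, 1, 1, 1)^T — this equals column 7 of H (binary 0111), so error is at position 7.
Correct: flip bit 7 of r = 011000000010100 to get c = 011000100010100.


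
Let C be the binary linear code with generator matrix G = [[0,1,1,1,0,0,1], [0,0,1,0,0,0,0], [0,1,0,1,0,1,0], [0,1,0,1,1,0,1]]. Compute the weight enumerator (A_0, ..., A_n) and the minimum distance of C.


Weight distribution: A_0 = 1, A_1 = 2, A_2 = 2, A_3 = 4, A_4 = 5, A_5 = 2. Minimum distance d = 1.

Enumerate all 2^4 = 16 messages m ∈ F_2^4.
For each, compute codeword c = mG in F_2^7, then tally its weight.
  m = 0000 → c = 0000000, weight = 0.
  m = 1000 → c = 0111001, weight = 4.
  m = 0100 → c = 0010000, weight = 1.
  m = 1100 → c = 0101001, weight = 3.
  m = 0010 → c = 0101010, weight = 3.
  m = 1010 → c = 0010011, weight = 3.
  m = 0110 → c = 0111010, weight = 4.
  m = 1110 → c = 0000011, weight = 2.
  m = 0001 → c = 0101101, weight = 4.
  m = 1001 → c = 0010100, weight = 2.
  m = 0101 → c = 0111101, weight = 5.
  m = 1101 → c = 0000100, weight = 1.
  m = 0011 → c = 0000111, weight = 3.
  m = 1011 → c = 0111110, weight = 5.
  m = 0111 → c = 0010111, weight = 4.
  m = 1111 → c = 0101110, weight = 4.
Tally weights:
  weight 0: 1 codewords.
  weight 1: 2 codewords.
  weight 2: 2 codewords.
  weight 3: 4 codewords.
  weight 4: 5 codewords.
  weight 5: 2 codewords.
Minimum distance d = smallest w > 0 with A_w > 0 = 1.
Sanity: Σ A_w = 16 = 2^4 = 16 ✓.


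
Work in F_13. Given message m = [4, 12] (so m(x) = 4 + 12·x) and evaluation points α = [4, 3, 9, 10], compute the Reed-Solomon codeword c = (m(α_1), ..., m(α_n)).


c = [0, 1, 8, 7]

Message polynomial: m(x) = 4 + 12·x (mod 13).
For each evaluation point α_i, compute m(α_i) mod 13:
  α_1 = 4: Horner steps 12 → 0, so m(4) = 0.
  α_2 = 3: Horner steps 12 → 1, so m(3) = 1.
  α_3 = 9: Horner steps 12 → 8, so m(9) = 8.
  α_4 = 10: Horner steps 12 → 7, so m(10) = 7.
Codeword c = [0, 1, 8, 7] ∈ F_13^4.


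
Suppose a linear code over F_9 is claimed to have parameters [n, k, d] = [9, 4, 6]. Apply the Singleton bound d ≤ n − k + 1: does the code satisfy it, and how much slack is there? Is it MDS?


Singleton RHS = n − k + 1 = 6, slack = 0, bound satisfied, MDS.

Singleton bound: d ≤ n − k + 1.
Here n = 9, k = 4, so n − k + 1 = 6.
Given d = 6, check d ≤ 6: YES.
Slack = (n − k + 1) − d = 0.
The code is MDS (slack = 0).
Description: the claimed parameters are [9, 4, 6]_9; such a code would be MDS (meets Singleton bound).


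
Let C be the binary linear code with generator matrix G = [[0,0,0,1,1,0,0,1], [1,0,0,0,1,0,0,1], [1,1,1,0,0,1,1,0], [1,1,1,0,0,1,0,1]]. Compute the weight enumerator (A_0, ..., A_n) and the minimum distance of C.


Weight distribution: A_0 = 1, A_2 = 2, A_3 = 4, A_4 = 2, A_5 = 4, A_6 = 2, A_8 = 1. Minimum distance d = 2.

Enumerate all 2^4 = 16 messages m ∈ F_2^4.
For each, compute codeword c = mG in F_2^8, then tally its weight.
  m = 0000 → c = 00000000, weight = 0.
  m = 1000 → c = 00011001, weight = 3.
  m = 0100 → c = 10001001, weight = 3.
  m = 1100 → c = 10010000, weight = 2.
  m = 0010 → c = 11100110, weight = 5.
  m = 1010 → c = 11111111, weight = 8.
  m = 0110 → c = 01101111, weight = 6.
  m = 1110 → c = 01110110, weight = 5.
  m = 0001 → c = 11100101, weight = 5.
  m = 1001 → c = 11111100, weight = 6.
  m = 0101 → c = 01101100, weight = 4.
  m = 1101 → c = 01110101, weight = 5.
  m = 0011 → c = 00000011, weight = 2.
  m = 1011 → c = 00011010, weight = 3.
  m = 0111 → c = 10001010, weight = 3.
  m = 1111 → c = 10010011, weight = 4.
Tally weights:
  weight 0: 1 codewords.
  weight 2: 2 codewords.
  weight 3: 4 codewords.
  weight 4: 2 codewords.
  weight 5: 4 codewords.
  weight 6: 2 codewords.
  weight 8: 1 codewords.
Minimum distance d = smallest w > 0 with A_w > 0 = 2.
Sanity: Σ A_w = 16 = 2^4 = 16 ✓.


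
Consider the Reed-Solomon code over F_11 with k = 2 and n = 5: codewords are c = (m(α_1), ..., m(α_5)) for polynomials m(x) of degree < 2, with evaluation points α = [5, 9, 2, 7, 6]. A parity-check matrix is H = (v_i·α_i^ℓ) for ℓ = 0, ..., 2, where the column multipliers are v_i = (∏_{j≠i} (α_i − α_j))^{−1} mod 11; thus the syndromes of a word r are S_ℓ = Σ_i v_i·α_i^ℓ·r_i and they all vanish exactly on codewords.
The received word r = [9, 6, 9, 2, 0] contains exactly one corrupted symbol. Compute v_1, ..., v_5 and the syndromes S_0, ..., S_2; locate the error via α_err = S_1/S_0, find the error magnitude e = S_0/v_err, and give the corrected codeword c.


S = (3, 6, 1), error at position 3, error magnitude e = 6, c = [9, 6, 3, 2, 0].

Step 1: column multipliers v_i = (∏_{j≠i}(α_i − α_j))^{−1} mod 11.
  i = 1 (α = 5): (5−9)(5−2)(5−7)(5−6) = (−4)·3·(−2)·(−1) = −24 ≡ 9, so v_1 = 9^{−1} = 5 (mod 11).
  i = 2 (α = 9): (9−5)(9−2)(9−7)(9−6) = 4·7·2·3 = 168 ≡ 3, so v_2 = 3^{−1} = 4 (mod 11).
  i = 3 (α = 2): (2−5)(2−9)(2−7)(2−6) = (−3)·(−7)·(−5)·(−4) = 420 ≡ 2, so v_3 = 2^{−1} = 6 (mod 11).
  i = 4 (α = 7): (7−5)(7−9)(7−2)(7−6) = 2·(−2)·5·1 = −20 ≡ 2, so v_4 = 2^{−1} = 6 (mod 11).
  i = 5 (α = 6): (6−5)(6−9)(6−2)(6−7) = 1·(−3)·4·(−1) = 12 ≡ 1, so v_5 = 1^{−1} = 1 (mod 11).
  v = [5, 4, 6, 6, 1].
Step 2: syndromes of r = [9, 6, 9, 2, 0] (all sums mod 11).
  S_0 = Σ v_i r_i = 5·9 + 4·6 + 6·9 + 6·2 + 1·0 = 135 ≡ 3.
  S_1 = Σ v_i α_i r_i = 5·5·9 + 4·9·6 + 6·2·9 + 6·7·2 + 1·6·0 = 633 ≡ 6.
  α_i^2 mod 11 = [3, 4, 4, 5, 3].
  S_2 = Σ v_i α_i^2 r_i = 5·3·9 + 4·4·6 + 6·4·9 + 6·5·2 + 1·3·0 = 507 ≡ 1.
  S = (3, 6, 1) ≠ 0, so r is not a codeword (an error is present).
Step 3: locate the error. For a single error e at position i, S_ℓ = v_i·e·α_i^ℓ, so α_err = S_1/S_0.
  S_0^{−1} = 3^{−1} = 4 (mod 11), so α_err = 6·4 = 24 ≡ 2 = α_3. Error position i = 3.
  Consistency check: S_2/S_1 = 1·2 = 2 ≡ 2 = α_err ✓ (single-error assumption holds).
Step 4: error magnitude e = S_0/v_3 = S_0·∏_{j≠3}(α_3 − α_j) = 3·2 = 6 ≡ 6 (mod 11).
Step 5: correct position 3: c_3 = r_3 − e = 9 − 6 ≡ 3 (mod 11). Hence c = [9, 6, 3, 2, 0].
  Check: interpolating c through the α_i gives m(x) = 10 + 2·x (degree < 2) with m(α_i) = c_i for every i, so c is indeed a codeword.


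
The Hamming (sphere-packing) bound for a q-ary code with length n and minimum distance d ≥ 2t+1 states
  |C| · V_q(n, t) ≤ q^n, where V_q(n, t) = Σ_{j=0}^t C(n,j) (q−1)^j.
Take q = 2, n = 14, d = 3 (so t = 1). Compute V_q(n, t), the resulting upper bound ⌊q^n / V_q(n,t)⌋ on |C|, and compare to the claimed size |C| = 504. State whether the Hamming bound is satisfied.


V_q(n, t) = 15, q^n = 16384, Hamming bound = 1092, |C| = 504 ≤ bound (satisfied).

Step 1: Compute V_q(n, t) = Σ_{j=0}^1 C(n, j) (q−1)^j.
  j = 0: C(14,0)·(1)^0 = 1·1 = 1.
  j = 1: C(14,1)·(1)^1 = 14·1 = 14.
  V_q(n, t) = 1 + 14 = 15.
Step 2: q^n = 2^14 = 16384.
Step 3: Hamming bound ⌊q^n / V_q(n,t)⌋ = ⌊16384/15⌋ = 1092.
Step 4: Compare |C| = 504 to 1092: satisfied.
The claimed |C| lies below the Hamming bound.


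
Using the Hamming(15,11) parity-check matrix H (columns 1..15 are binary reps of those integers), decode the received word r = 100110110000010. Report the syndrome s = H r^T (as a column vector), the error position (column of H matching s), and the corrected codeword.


s = (0, 0, 0, 1)^T, error position = 1, corrected codeword c = 000110110000010

Compute s = H r^T mod 2 one row at a time:
  s_1 = 1 + 0 + 0 + 0 + 0 + 0 + 1 + 0 = 2 ≡ 0 (mod 2).
  s_2 = 1 + 1 + 0 + 1 + 0 + 0 + 1 + 0 = 4 ≡ 0 (mod 2).
  s_3 = 0 + 0 + 0 + 1 + 0 + 0 + 1 + 0 = 2 ≡ 0 (mod 2).
  s_4 = 1 + 0 + 1 + 1 + 0 + 0 + 0 + 0 = 3 ≡ 1 (mod 2).
s = (0, 0, 0, 1)^T — this equals column 1 of H (binary 0001), so error is at position 1.
Correct: flip bit 1 of r = 100110110000010 to get c = 000110110000010.


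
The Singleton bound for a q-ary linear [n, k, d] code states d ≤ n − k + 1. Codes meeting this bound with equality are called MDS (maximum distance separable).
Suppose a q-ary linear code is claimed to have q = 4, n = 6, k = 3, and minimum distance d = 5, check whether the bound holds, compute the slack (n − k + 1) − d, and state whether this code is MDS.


Singleton RHS = n − k + 1 = 4, slack = -1, bound violated (no such code; not MDS).

Singleton bound: d ≤ n − k + 1.
Here n = 6, k = 3, so n − k + 1 = 4.
Given d = 5, check d ≤ 4: NO.
Slack = (n − k + 1) − d = -1.
The slack is negative: d = 5 exceeds n − k + 1 = 4 by 1, so the Singleton bound is violated and no linear [6, 3, 5]_4 code can exist. In particular it is not MDS (MDS requires d = n − k + 1 exactly).
Description: the claimed parameters are [6, 3, 5]_4; such a code would be impossible (violates the Singleton bound).


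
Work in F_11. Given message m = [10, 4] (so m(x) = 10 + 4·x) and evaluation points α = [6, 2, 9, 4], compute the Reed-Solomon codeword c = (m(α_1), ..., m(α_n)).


c = [1, 7, 2, 4]

Message polynomial: m(x) = 10 + 4·x (mod 11).
For each evaluation point α_i, compute m(α_i) mod 11:
  α_1 = 6: Horner steps 4 → 1, so m(6) = 1.
  α_2 = 2: Horner steps 4 → 7, so m(2) = 7.
  α_3 = 9: Horner steps 4 → 2, so m(9) = 2.
  α_4 = 4: Horner steps 4 → 4, so m(4) = 4.
Codeword c = [1, 7, 2, 4] ∈ F_11^4.


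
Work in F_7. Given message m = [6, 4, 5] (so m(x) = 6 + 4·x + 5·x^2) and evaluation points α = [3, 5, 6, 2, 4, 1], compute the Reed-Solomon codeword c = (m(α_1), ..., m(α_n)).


c = [0, 4, 0, 6, 4, 1]

Message polynomial: m(x) = 6 + 4·x + 5·x^2 (mod 7).
For each evaluation point α_i, compute m(α_i) mod 7:
  α_1 = 3: Horner steps 5 → 5 → 0, so m(3) = 0.
  α_2 = 5: Horner steps 5 → 1 → 4, so m(5) = 4.
  α_3 = 6: Horner steps 5 → 6 → 0, so m(6) = 0.
  α_4 = 2: Horner steps 5 → 0 → 6, so m(2) = 6.
  α_5 = 4: Horner steps 5 → 3 → 4, so m(4) = 4.
  α_6 = 1: Horner steps 5 → 2 → 1, so m(1) = 1.
Codeword c = [0, 4, 0, 6, 4, 1] ∈ F_7^6.


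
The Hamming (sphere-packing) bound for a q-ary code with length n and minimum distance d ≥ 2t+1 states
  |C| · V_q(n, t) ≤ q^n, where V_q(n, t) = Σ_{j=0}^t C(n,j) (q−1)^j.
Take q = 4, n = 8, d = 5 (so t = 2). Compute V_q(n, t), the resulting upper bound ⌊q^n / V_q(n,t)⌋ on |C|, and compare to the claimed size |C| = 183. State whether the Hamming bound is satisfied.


V_q(n, t) = 277, q^n = 65536, Hamming bound = 236, |C| = 183 ≤ bound (satisfied).

Step 1: Compute V_q(n, t) = Σ_{j=0}^2 C(n, j) (q−1)^j.
  j = 0: C(8,0)·(3)^0 = 1·1 = 1.
  j = 1: C(8,1)·(3)^1 = 8·3 = 24.
  j = 2: C(8,2)·(3)^2 = 28·9 = 252.
  V_q(n, t) = 1 + 24 + 252 = 277.
Step 2: q^n = 4^8 = 65536.
Step 3: Hamming bound ⌊q^n / V_q(n,t)⌋ = ⌊65536/277⌋ = 236.
Step 4: Compare |C| = 183 to 236: satisfied.
The claimed |C| lies below the Hamming bound.


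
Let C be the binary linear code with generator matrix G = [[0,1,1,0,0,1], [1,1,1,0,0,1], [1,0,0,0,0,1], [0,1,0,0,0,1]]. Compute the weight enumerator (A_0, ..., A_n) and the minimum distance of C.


Weight distribution: A_0 = 1, A_1 = 4, A_2 = 6, A_3 = 4, A_4 = 1. Minimum distance d = 1.

Enumerate all 2^4 = 16 messages m ∈ F_2^4.
For each, compute codeword c = mG in F_2^6, then tally its weight.
  m = 0000 → c = 000000, weight = 0.
  m = 1000 → c = 011001, weight = 3.
  m = 0100 → c = 111001, weight = 4.
  m = 1100 → c = 100000, weight = 1.
  m = 0010 → c = 100001, weight = 2.
  m = 1010 → c = 111000, weight = 3.
  m = 0110 → c = 011000, weight = 2.
  m = 1110 → c = 000001, weight = 1.
  m = 0001 → c = 010001, weight = 2.
  m = 1001 → c = 001000, weight = 1.
  m = 0101 → c = 101000, weight = 2.
  m = 1101 → c = 110001, weight = 3.
  m = 0011 → c = 110000, weight = 2.
  m = 1011 → c = 101001, weight = 3.
  m = 0111 → c = 001001, weight = 2.
  m = 1111 → c = 010000, weight = 1.
Tally weights:
  weight 0: 1 codewords.
  weight 1: 4 codewords.
  weight 2: 6 codewords.
  weight 3: 4 codewords.
  weight 4: 1 codewords.
Minimum distance d = smallest w > 0 with A_w > 0 = 1.
Sanity: Σ A_w = 16 = 2^4 = 16 ✓.


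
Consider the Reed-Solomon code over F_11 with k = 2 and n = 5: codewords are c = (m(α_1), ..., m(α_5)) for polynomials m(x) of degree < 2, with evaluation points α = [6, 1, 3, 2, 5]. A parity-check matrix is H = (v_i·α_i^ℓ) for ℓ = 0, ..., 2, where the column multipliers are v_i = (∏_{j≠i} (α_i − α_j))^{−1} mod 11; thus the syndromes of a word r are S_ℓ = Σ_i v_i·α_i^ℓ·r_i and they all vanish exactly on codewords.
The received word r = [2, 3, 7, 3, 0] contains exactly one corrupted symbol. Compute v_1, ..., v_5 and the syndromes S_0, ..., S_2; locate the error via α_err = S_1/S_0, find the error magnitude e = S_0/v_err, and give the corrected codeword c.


S = (2, 4, 8), error at position 4, error magnitude e = 9, c = [2, 3, 7, 5, 0].

Step 1: column multipliers v_i = (∏_{j≠i}(α_i − α_j))^{−1} mod 11.
  i = 1 (α = 6): (6−1)(6−3)(6−2)(6−5) = 5·3·4·1 = 60 ≡ 5, so v_1 = 5^{−1} = 9 (mod 11).
  i = 2 (α = 1): (1−6)(1−3)(1−2)(1−5) = (−5)·(−2)·(−1)·(−4) = 40 ≡ 7, so v_2 = 7^{−1} = 8 (mod 11).
  i = 3 (α = 3): (3−6)(3−1)(3−2)(3−5) = (−3)·2·1·(−2) = 12 ≡ 1, so v_3 = 1^{−1} = 1 (mod 11).
  i = 4 (α = 2): (2−6)(2−1)(2−3)(2−5) = (−4)·1·(−1)·(−3) = −12 ≡ 10, so v_4 = 10^{−1} = 10 (mod 11).
  i = 5 (α = 5): (5−6)(5−1)(5−3)(5−2) = (−1)·4·2·3 = −24 ≡ 9, so v_5 = 9^{−1} = 5 (mod 11).
  v = [9, 8, 1, 10, 5].
Step 2: syndromes of r = [2, 3, 7, 3, 0] (all sums mod 11).
  S_0 = Σ v_i r_i = 9·2 + 8·3 + 1·7 + 10·3 + 5·0 = 79 ≡ 2.
  S_1 = Σ v_i α_i r_i = 9·6·2 + 8·1·3 + 1·3·7 + 10·2·3 + 5·5·0 = 213 ≡ 4.
  α_i^2 mod 11 = [3, 1, 9, 4, 3].
  S_2 = Σ v_i α_i^2 r_i = 9·3·2 + 8·1·3 + 1·9·7 + 10·4·3 + 5·3·0 = 261 ≡ 8.
  S = (2, 4, 8) ≠ 0, so r is not a codeword (an error is present).
Step 3: locate the error. For a single error e at position i, S_ℓ = v_i·e·α_i^ℓ, so α_err = S_1/S_0.
  S_0^{−1} = 2^{−1} = 6 (mod 11), so α_err = 4·6 = 24 ≡ 2 = α_4. Error position i = 4.
  Consistency check: S_2/S_1 = 8·3 = 24 ≡ 2 = α_err ✓ (single-error assumption holds).
Step 4: error magnitude e = S_0/v_4 = S_0·∏_{j≠4}(α_4 − α_j) = 2·10 = 20 ≡ 9 (mod 11).
Step 5: correct position 4: c_4 = r_4 − e = 3 − 9 ≡ 5 (mod 11). Hence c = [2, 3, 7, 5, 0].
  Check: interpolating c through the α_i gives m(x) = 1 + 2·x (degree < 2) with m(α_i) = c_i for every i, so c is indeed a codeword.


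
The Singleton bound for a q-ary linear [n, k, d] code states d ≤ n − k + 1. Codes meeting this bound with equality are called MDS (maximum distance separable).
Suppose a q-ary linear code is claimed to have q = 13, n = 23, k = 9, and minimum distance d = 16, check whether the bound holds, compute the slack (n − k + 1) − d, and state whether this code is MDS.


Singleton RHS = n − k + 1 = 15, slack = -1, bound violated (no such code; not MDS).

Singleton bound: d ≤ n − k + 1.
Here n = 23, k = 9, so n − k + 1 = 15.
Given d = 16, check d ≤ 15: NO.
Slack = (n − k + 1) − d = -1.
The slack is negative: d = 16 exceeds n − k + 1 = 15 by 1, so the Singleton bound is violated and no linear [23, 9, 16]_13 code can exist. In particular it is not MDS (MDS requires d = n − k + 1 exactly).
Description: the claimed parameters are [23, 9, 16]_13; such a code would be impossible (violates the Singleton bound).


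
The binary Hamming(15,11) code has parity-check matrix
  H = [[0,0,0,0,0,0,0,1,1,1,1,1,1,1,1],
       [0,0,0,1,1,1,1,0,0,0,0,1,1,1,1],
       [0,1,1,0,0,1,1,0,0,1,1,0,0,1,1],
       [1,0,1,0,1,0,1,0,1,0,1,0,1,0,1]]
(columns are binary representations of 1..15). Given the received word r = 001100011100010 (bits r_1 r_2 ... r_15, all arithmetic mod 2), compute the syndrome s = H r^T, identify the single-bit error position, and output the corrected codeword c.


s = (0, 0, 1, 0)^T, error position = 2, corrected codeword c = 011100011100010

Compute s = H r^T mod 2 one row at a time:
  s_1 = 1 + 1 + 1 + 0 + 0 + 0 + 1 + 0 = 4 ≡ 0 (mod 2).
  s_2 = 1 + 0 + 0 + 0 + 0 + 0 + 1 + 0 = 2 ≡ 0 (mod 2).
  s_3 = 0 + 1 + 0 + 0 + 1 + 0 + 1 + 0 = 3 ≡ 1 (mod 2).
  s_4 = 0 + 1 + 0 + 0 + 1 + 0 + 0 + 0 = 2 ≡ 0 (mod 2).
s = (0, 0, 1, 0)^T — this equals column 2 of H (binary 0010), so error is at position 2.
Correct: flip bit 2 of r = 001100011100010 to get c = 011100011100010.


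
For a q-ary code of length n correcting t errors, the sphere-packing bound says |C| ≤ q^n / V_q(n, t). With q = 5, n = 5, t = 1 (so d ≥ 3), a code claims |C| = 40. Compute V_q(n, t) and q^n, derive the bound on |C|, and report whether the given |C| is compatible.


V_q(n, t) = 21, q^n = 3125, Hamming bound = 148, |C| = 40 ≤ bound (satisfied).

Step 1: Compute V_q(n, t) = Σ_{j=0}^1 C(n, j) (q−1)^j.
  j = 0: C(5,0)·(4)^0 = 1·1 = 1.
  j = 1: C(5,1)·(4)^1 = 5·4 = 20.
  V_q(n, t) = 1 + 20 = 21.
Step 2: q^n = 5^5 = 3125.
Step 3: Hamming bound ⌊q^n / V_q(n,t)⌋ = ⌊3125/21⌋ = 148.
Step 4: Compare |C| = 40 to 148: satisfied.
The claimed |C| lies below the Hamming bound.


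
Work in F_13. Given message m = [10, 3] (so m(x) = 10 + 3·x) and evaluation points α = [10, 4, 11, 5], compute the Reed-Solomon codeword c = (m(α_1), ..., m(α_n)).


c = [1, 9, 4, 12]

Message polynomial: m(x) = 10 + 3·x (mod 13).
For each evaluation point α_i, compute m(α_i) mod 13:
  α_1 = 10: Horner steps 3 → 1, so m(10) = 1.
  α_2 = 4: Horner steps 3 → 9, so m(4) = 9.
  α_3 = 11: Horner steps 3 → 4, so m(11) = 4.
  α_4 = 5: Horner steps 3 → 12, so m(5) = 12.
Codeword c = [1, 9, 4, 12] ∈ F_13^4.


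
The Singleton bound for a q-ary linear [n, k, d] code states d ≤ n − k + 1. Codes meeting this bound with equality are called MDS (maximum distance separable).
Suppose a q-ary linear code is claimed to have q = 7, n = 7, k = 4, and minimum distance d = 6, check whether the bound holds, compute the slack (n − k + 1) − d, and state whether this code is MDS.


Singleton RHS = n − k + 1 = 4, slack = -2, bound violated (no such code; not MDS).

Singleton bound: d ≤ n − k + 1.
Here n = 7, k = 4, so n − k + 1 = 4.
Given d = 6, check d ≤ 4: NO.
Slack = (n − k + 1) − d = -2.
The slack is negative: d = 6 exceeds n − k + 1 = 4 by 2, so the Singleton bound is violated and no linear [7, 4, 6]_7 code can exist. In particular it is not MDS (MDS requires d = n − k + 1 exactly).
Description: the claimed parameters are [7, 4, 6]_7; such a code would be impossible (violates the Singleton bound).


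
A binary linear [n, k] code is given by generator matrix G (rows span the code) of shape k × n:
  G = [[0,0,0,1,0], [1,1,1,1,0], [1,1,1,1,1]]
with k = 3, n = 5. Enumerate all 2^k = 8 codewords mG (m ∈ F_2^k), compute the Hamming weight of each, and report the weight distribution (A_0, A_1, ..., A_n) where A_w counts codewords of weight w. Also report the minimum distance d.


Weight distribution: A_0 = 1, A_1 = 2, A_2 = 1, A_3 = 1, A_4 = 2, A_5 = 1. Minimum distance d = 1.

Enumerate all 2^3 = 8 messages m ∈ F_2^3.
For each, compute codeword c = mG in F_2^5, then tally its weight.
  m = 000 → c = 00000, weight = 0.
  m = 100 → c = 00010, weight = 1.
  m = 010 → c = 11110, weight = 4.
  m = 110 → c = 11100, weight = 3.
  m = 001 → c = 11111, weight = 5.
  m = 101 → c = 11101, weight = 4.
  m = 011 → c = 00001, weight = 1.
  m = 111 → c = 00011, weight = 2.
Tally weights:
  weight 0: 1 codewords.
  weight 1: 2 codewords.
  weight 2: 1 codewords.
  weight 3: 1 codewords.
  weight 4: 2 codewords.
  weight 5: 1 codewords.
Minimum distance d = smallest w > 0 with A_w > 0 = 1.
Sanity: Σ A_w = 8 = 2^3 = 8 ✓.


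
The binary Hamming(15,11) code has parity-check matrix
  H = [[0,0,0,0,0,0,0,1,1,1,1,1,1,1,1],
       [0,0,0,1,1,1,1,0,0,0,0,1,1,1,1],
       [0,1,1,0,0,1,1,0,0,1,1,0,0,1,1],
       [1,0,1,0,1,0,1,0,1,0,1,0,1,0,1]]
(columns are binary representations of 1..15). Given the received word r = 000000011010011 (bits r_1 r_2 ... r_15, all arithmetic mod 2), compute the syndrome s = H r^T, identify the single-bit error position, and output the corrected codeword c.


s = (1, 0, 1, 1)^T, error position = 11, corrected codeword c = 000000011000011

Compute s = H r^T mod 2 one row at a time:
  s_1 = 1 + 1 + 0 + 1 + 0 + 0 + 1 + 1 = 5 ≡ 1 (mod 2).
  s_2 = 0 + 0 + 0 + 0 + 0 + 0 + 1 + 1 = 2 ≡ 0 (mod 2).
  s_3 = 0 + 0 + 0 + 0 + 0 + 1 + 1 + 1 = 3 ≡ 1 (mod 2).
  s_4 = 0 + 0 + 0 + 0 + 1 + 1 + 0 + 1 = 3 ≡ 1 (mod 2).
s = (1, 0, 1, 1)^T — this equals column 11 of H (binary 1011), so error is at position 11.
Correct: flip bit 11 of r = 000000011010011 to get c = 000000011000011.


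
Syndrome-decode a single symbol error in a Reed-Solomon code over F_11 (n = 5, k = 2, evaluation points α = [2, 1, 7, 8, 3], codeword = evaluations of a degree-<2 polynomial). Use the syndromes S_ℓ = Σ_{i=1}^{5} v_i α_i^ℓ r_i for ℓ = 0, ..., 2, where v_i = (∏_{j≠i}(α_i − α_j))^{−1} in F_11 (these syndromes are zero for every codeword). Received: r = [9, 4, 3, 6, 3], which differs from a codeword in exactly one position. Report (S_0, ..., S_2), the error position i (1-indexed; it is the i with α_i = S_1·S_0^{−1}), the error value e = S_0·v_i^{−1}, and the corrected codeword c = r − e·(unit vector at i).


S = (2, 3, 10), error at position 3, error magnitude e = 2, c = [9, 4, 1, 6, 3].

Step 1: column multipliers v_i = (∏_{j≠i}(α_i − α_j))^{−1} mod 11.
  i = 1 (α = 2): (2−1)(2−7)(2−8)(2−3) = 1·(−5)·(−6)·(−1) = −30 ≡ 3, so v_1 = 3^{−1} = 4 (mod 11).
  i = 2 (α = 1): (1−2)(1−7)(1−8)(1−3) = (−1)·(−6)·(−7)·(−2) = 84 ≡ 7, so v_2 = 7^{−1} = 8 (mod 11).
  i = 3 (α = 7): (7−2)(7−1)(7−8)(7−3) = 5·6·(−1)·4 = −120 ≡ 1, so v_3 = 1^{−1} = 1 (mod 11).
  i = 4 (α = 8): (8−2)(8−1)(8−7)(8−3) = 6·7·1·5 = 210 ≡ 1, so v_4 = 1^{−1} = 1 (mod 11).
  i = 5 (α = 3): (3−2)(3−1)(3−7)(3−8) = 1·2·(−4)·(−5) = 40 ≡ 7, so v_5 = 7^{−1} = 8 (mod 11).
  v = [4, 8, 1, 1, 8].
Step 2: syndromes of r = [9, 4, 3, 6, 3] (all sums mod 11).
  S_0 = Σ v_i r_i = 4·9 + 8·4 + 1·3 + 1·6 + 8·3 = 101 ≡ 2.
  S_1 = Σ v_i α_i r_i = 4·2·9 + 8·1·4 + 1·7·3 + 1·8·6 + 8·3·3 = 245 ≡ 3.
  α_i^2 mod 11 = [4, 1, 5, 9, 9].
  S_2 = Σ v_i α_i^2 r_i = 4·4·9 + 8·1·4 + 1·5·3 + 1·9·6 + 8·9·3 = 461 ≡ 10.
  S = (2, 3, 10) ≠ 0, so r is not a codeword (an error is present).
Step 3: locate the error. For a single error e at position i, S_ℓ = v_i·e·α_i^ℓ, so α_err = S_1/S_0.
  S_0^{−1} = 2^{−1} = 6 (mod 11), so α_err = 3·6 = 18 ≡ 7 = α_3. Error position i = 3.
  Consistency check: S_2/S_1 = 10·4 = 40 ≡ 7 = α_err ✓ (single-error assumption holds).
Step 4: error magnitude e = S_0/v_3 = S_0·∏_{j≠3}(α_3 − α_j) = 2·1 = 2 ≡ 2 (mod 11).
Step 5: correct position 3: c_3 = r_3 − e = 3 − 2 ≡ 1 (mod 11). Hence c = [9, 4, 1, 6, 3].
  Check: interpolating c through the α_i gives m(x) = 10 + 5·x (degree < 2) with m(α_i) = c_i for every i, so c is indeed a codeword.


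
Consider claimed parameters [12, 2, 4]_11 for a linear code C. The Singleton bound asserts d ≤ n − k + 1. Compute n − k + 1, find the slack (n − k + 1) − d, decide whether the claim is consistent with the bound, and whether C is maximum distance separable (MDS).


Singleton RHS = n − k + 1 = 11, slack = 7, bound satisfied, not MDS.

Singleton bound: d ≤ n − k + 1.
Here n = 12, k = 2, so n − k + 1 = 11.
Given d = 4, check d ≤ 11: YES.
Slack = (n − k + 1) − d = 7.
The code is NOT MDS (slack = 7 > 0).
Description: the claimed parameters are [12, 2, 4]_11; such a code would be non-MDS.


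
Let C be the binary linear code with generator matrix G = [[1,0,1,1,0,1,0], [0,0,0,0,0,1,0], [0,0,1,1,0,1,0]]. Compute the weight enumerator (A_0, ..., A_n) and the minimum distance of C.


Weight distribution: A_0 = 1, A_1 = 2, A_2 = 2, A_3 = 2, A_4 = 1. Minimum distance d = 1.

Enumerate all 2^3 = 8 messages m ∈ F_2^3.
For each, compute codeword c = mG in F_2^7, then tally its weight.
  m = 000 → c = 0000000, weight = 0.
  m = 100 → c = 1011010, weight = 4.
  m = 010 → c = 0000010, weight = 1.
  m = 110 → c = 1011000, weight = 3.
  m = 001 → c = 0011010, weight = 3.
  m = 101 → c = 1000000, weight = 1.
  m = 011 → c = 0011000, weight = 2.
  m = 111 → c = 1000010, weight = 2.
Tally weights:
  weight 0: 1 codewords.
  weight 1: 2 codewords.
  weight 2: 2 codewords.
  weight 3: 2 codewords.
  weight 4: 1 codewords.
Minimum distance d = smallest w > 0 with A_w > 0 = 1.
Sanity: Σ A_w = 8 = 2^3 = 8 ✓.


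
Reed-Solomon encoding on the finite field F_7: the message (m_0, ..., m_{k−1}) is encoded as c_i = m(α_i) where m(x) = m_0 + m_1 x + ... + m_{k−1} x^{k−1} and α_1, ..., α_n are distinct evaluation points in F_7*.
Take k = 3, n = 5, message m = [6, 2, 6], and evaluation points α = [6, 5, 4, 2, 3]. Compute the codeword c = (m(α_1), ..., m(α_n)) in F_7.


c = [3, 5, 5, 6, 3]

Message polynomial: m(x) = 6 + 2·x + 6·x^2 (mod 7).
For each evaluation point α_i, compute m(α_i) mod 7:
  α_1 = 6: Horner steps 6 → 3 → 3, so m(6) = 3.
  α_2 = 5: Horner steps 6 → 4 → 5, so m(5) = 5.
  α_3 = 4: Horner steps 6 → 5 → 5, so m(4) = 5.
  α_4 = 2: Horner steps 6 → 0 → 6, so m(2) = 6.
  α_5 = 3: Horner steps 6 → 6 → 3, so m(3) = 3.
Codeword c = [3, 5, 5, 6, 3] ∈ F_7^5.


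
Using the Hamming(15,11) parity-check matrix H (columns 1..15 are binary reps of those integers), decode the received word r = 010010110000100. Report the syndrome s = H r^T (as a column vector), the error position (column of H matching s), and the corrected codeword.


s = (0, 1, 0, 1)^T, error position = 5, corrected codeword c = 010000110000100

Compute s = H r^T mod 2 one row at a time:
  s_1 = 1 + 0 + 0 + 0 + 0 + 1 + 0 + 0 = 2 ≡ 0 (mod 2).
  s_2 = 0 + 1 + 0 + 1 + 0 + 1 + 0 + 0 = 3 ≡ 1 (mod 2).
  s_3 = 1 + 0 + 0 + 1 + 0 + 0 + 0 + 0 = 2 ≡ 0 (mod 2).
  s_4 = 0 + 0 + 1 + 1 + 0 + 0 + 1 + 0 = 3 ≡ 1 (mod 2).
s = (0, 1, 0, 1)^T — this equals column 5 of H (binary 0101), so error is at position 5.
Correct: flip bit 5 of r = 010010110000100 to get c = 010000110000100.


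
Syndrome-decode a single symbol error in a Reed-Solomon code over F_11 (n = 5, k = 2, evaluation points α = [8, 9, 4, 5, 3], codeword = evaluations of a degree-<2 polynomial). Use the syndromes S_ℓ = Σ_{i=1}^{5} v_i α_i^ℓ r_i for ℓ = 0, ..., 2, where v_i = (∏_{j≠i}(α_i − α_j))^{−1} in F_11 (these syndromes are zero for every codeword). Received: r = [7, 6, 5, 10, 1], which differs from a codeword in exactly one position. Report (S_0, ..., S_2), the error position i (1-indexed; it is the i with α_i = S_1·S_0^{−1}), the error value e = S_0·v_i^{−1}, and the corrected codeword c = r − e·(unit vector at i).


S = (8, 10, 7), error at position 3, error magnitude e = 5, c = [7, 6, 0, 10, 1].

Step 1: column multipliers v_i = (∏_{j≠i}(α_i − α_j))^{−1} mod 11.
  i = 1 (α = 8): (8−9)(8−4)(8−5)(8−3) = (−1)·4·3·5 = −60 ≡ 6, so v_1 = 6^{−1} = 2 (mod 11).
  i = 2 (α = 9): (9−8)(9−4)(9−5)(9−3) = 1·5·4·6 = 120 ≡ 10, so v_2 = 10^{−1} = 10 (mod 11).
  i = 3 (α = 4): (4−8)(4−9)(4−5)(4−3) = (−4)·(−5)·(−1)·1 = −20 ≡ 2, so v_3 = 2^{−1} = 6 (mod 11).
  i = 4 (α = 5): (5−8)(5−9)(5−4)(5−3) = (−3)·(−4)·1·2 = 24 ≡ 2, so v_4 = 2^{−1} = 6 (mod 11).
  i = 5 (α = 3): (3−8)(3−9)(3−4)(3−5) = (−5)·(−6)·(−1)·(−2) = 60 ≡ 5, so v_5 = 5^{−1} = 9 (mod 11).
  v = [2, 10, 6, 6, 9].
Step 2: syndromes of r = [7, 6, 5, 10, 1] (all sums mod 11).
  S_0 = Σ v_i r_i = 2·7 + 10·6 + 6·5 + 6·10 + 9·1 = 173 ≡ 8.
  S_1 = Σ v_i α_i r_i = 2·8·7 + 10·9·6 + 6·4·5 + 6·5·10 + 9·3·1 = 1099 ≡ 10.
  α_i^2 mod 11 = [9, 4, 5, 3, 9].
  S_2 = Σ v_i α_i^2 r_i = 2·9·7 + 10·4·6 + 6·5·5 + 6·3·10 + 9·9·1 = 777 ≡ 7.
  S = (8, 10, 7) ≠ 0, so r is not a codeword (an error is present).
Step 3: locate the error. For a single error e at position i, S_ℓ = v_i·e·α_i^ℓ, so α_err = S_1/S_0.
  S_0^{−1} = 8^{−1} = 7 (mod 11), so α_err = 10·7 = 70 ≡ 4 = α_3. Error position i = 3.
  Consistency check: S_2/S_1 = 7·10 = 70 ≡ 4 = α_err ✓ (single-error assumption holds).
Step 4: error magnitude e = S_0/v_3 = S_0·∏_{j≠3}(α_3 − α_j) = 8·2 = 16 ≡ 5 (mod 11).
Step 5: correct position 3: c_3 = r_3 − e = 5 − 5 ≡ 0 (mod 11). Hence c = [7, 6, 0, 10, 1].
  Check: interpolating c through the α_i gives m(x) = 4 + 10·x (degree < 2) with m(α_i) = c_i for every i, so c is indeed a codeword.


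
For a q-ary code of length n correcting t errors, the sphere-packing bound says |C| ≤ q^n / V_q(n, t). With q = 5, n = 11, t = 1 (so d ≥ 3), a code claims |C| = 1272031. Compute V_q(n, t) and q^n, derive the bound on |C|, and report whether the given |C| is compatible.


V_q(n, t) = 45, q^n = 48828125, Hamming bound = 1085069, |C| = 1272031 > bound (violated).

Step 1: Compute V_q(n, t) = Σ_{j=0}^1 C(n, j) (q−1)^j.
  j = 0: C(11,0)·(4)^0 = 1·1 = 1.
  j = 1: C(11,1)·(4)^1 = 11·4 = 44.
  V_q(n, t) = 1 + 44 = 45.
Step 2: q^n = 5^11 = 48828125.
Step 3: Hamming bound ⌊q^n / V_q(n,t)⌋ = ⌊48828125/45⌋ = 1085069.
Step 4: Compare |C| = 1272031 to 1085069: violated.
The claimed |C| lies above the Hamming bound, so no 5-ary code of length 11 with d ≥ 3 can have 1272031 codewords.


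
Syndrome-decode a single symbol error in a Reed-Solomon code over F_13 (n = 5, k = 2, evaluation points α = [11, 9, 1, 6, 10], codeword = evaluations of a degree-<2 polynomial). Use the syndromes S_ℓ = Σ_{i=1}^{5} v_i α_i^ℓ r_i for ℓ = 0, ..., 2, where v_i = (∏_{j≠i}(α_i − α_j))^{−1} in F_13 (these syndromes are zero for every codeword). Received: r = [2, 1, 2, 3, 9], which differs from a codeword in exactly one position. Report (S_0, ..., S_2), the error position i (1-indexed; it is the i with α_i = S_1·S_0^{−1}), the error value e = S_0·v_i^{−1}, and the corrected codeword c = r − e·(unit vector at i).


S = (7, 12, 2), error at position 1, error magnitude e = 11, c = [4, 1, 2, 3, 9].

Step 1: column multipliers v_i = (∏_{j≠i}(α_i − α_j))^{−1} mod 13.
  i = 1 (α = 11): (11−9)(11−1)(11−6)(11−10) = 2·10·5·1 = 100 ≡ 9, so v_1 = 9^{−1} = 3 (mod 13).
  i = 2 (α = 9): (9−11)(9−1)(9−6)(9−10) = (−2)·8·3·(−1) = 48 ≡ 9, so v_2 = 9^{−1} = 3 (mod 13).
  i = 3 (α = 1): (1−11)(1−9)(1−6)(1−10) = (−10)·(−8)·(−5)·(−9) = 3600 ≡ 12, so v_3 = 12^{−1} = 12 (mod 13).
  i = 4 (α = 6): (6−11)(6−9)(6−1)(6−10) = (−5)·(−3)·5·(−4) = −300 ≡ 12, so v_4 = 12^{−1} = 12 (mod 13).
  i = 5 (α = 10): (10−11)(10−9)(10−1)(10−6) = (−1)·1·9·4 = −36 ≡ 3, so v_5 = 3^{−1} = 9 (mod 13).
  v = [3, 3, 12, 12, 9].
Step 2: syndromes of r = [2, 1, 2, 3, 9] (all sums mod 13).
  S_0 = Σ v_i r_i = 3·2 + 3·1 + 12·2 + 12·3 + 9·9 = 150 ≡ 7.
  S_1 = Σ v_i α_i r_i = 3·11·2 + 3·9·1 + 12·1·2 + 12·6·3 + 9·10·9 = 1143 ≡ 12.
  α_i^2 mod 13 = [4, 3, 1, 10, 9].
  S_2 = Σ v_i α_i^2 r_i = 3·4·2 + 3·3·1 + 12·1·2 + 12·10·3 + 9·9·9 = 1146 ≡ 2.
  S = (7, 12, 2) ≠ 0, so r is not a codeword (an error is present).
Step 3: locate the error. For a single error e at position i, S_ℓ = v_i·e·α_i^ℓ, so α_err = S_1/S_0.
  S_0^{−1} = 7^{−1} = 2 (mod 13), so α_err = 12·2 = 24 ≡ 11 = α_1. Error position i = 1.
  Consistency check: S_2/S_1 = 2·12 = 24 ≡ 11 = α_err ✓ (single-error assumption holds).
Step 4: error magnitude e = S_0/v_1 = S_0·∏_{j≠1}(α_1 − α_j) = 7·9 = 63 ≡ 11 (mod 13).
Step 5: correct position 1: c_1 = r_1 − e = 2 − 11 ≡ 4 (mod 13). Hence c = [4, 1, 2, 3, 9].
  Check: interpolating c through the α_i gives m(x) = 7 + 8·x (degree < 2) with m(α_i) = c_i for every i, so c is indeed a codeword.
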